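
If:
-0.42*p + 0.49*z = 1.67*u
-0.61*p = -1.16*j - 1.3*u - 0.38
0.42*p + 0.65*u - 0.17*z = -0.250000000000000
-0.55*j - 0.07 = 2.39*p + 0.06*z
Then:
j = 2.12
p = -0.31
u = -2.33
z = -8.21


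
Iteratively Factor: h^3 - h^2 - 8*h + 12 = (h - 2)*(h^2 + h - 6) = (h - 2)^2*(h + 3)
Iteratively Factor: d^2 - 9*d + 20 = (d - 5)*(d - 4)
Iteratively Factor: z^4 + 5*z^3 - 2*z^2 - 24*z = (z + 4)*(z^3 + z^2 - 6*z) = z*(z + 4)*(z^2 + z - 6) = z*(z + 3)*(z + 4)*(z - 2)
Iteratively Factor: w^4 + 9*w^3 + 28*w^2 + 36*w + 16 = (w + 2)*(w^3 + 7*w^2 + 14*w + 8) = (w + 1)*(w + 2)*(w^2 + 6*w + 8) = (w + 1)*(w + 2)*(w + 4)*(w + 2)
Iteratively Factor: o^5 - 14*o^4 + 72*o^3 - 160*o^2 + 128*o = (o)*(o^4 - 14*o^3 + 72*o^2 - 160*o + 128) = o*(o - 4)*(o^3 - 10*o^2 + 32*o - 32) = o*(o - 4)*(o - 2)*(o^2 - 8*o + 16) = o*(o - 4)^2*(o - 2)*(o - 4)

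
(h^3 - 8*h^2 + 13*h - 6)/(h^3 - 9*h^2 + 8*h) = (h^2 - 7*h + 6)/(h*(h - 8))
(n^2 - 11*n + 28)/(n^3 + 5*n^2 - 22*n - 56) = (n - 7)/(n^2 + 9*n + 14)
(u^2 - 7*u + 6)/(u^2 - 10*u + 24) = (u - 1)/(u - 4)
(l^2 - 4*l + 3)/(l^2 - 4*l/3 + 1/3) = 3*(l - 3)/(3*l - 1)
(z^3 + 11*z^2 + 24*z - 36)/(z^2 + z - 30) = (z^2 + 5*z - 6)/(z - 5)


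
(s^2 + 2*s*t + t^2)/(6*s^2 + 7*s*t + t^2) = (s + t)/(6*s + t)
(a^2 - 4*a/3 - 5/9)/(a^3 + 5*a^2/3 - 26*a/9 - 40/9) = (3*a + 1)/(3*a^2 + 10*a + 8)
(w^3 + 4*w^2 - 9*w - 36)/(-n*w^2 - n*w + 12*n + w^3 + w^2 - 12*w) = (w + 3)/(-n + w)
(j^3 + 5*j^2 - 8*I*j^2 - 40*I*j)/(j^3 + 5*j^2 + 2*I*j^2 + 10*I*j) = (j - 8*I)/(j + 2*I)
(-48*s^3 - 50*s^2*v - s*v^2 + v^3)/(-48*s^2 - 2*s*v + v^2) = s + v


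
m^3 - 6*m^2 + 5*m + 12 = (m - 4)*(m - 3)*(m + 1)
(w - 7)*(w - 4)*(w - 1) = w^3 - 12*w^2 + 39*w - 28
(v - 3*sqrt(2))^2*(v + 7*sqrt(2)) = v^3 + sqrt(2)*v^2 - 66*v + 126*sqrt(2)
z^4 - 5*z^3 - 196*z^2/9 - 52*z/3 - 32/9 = (z - 8)*(z + 1/3)*(z + 2/3)*(z + 2)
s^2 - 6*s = s*(s - 6)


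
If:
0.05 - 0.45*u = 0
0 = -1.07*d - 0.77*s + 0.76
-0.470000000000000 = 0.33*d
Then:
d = -1.42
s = 2.97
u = 0.11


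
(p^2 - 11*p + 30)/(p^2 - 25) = (p - 6)/(p + 5)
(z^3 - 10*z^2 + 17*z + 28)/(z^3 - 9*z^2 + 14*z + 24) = (z - 7)/(z - 6)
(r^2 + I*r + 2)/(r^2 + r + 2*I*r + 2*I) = (r - I)/(r + 1)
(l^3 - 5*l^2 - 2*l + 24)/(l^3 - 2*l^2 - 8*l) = (l - 3)/l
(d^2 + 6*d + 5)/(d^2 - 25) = (d + 1)/(d - 5)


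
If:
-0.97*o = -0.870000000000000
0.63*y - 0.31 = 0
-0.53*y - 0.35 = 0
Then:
No Solution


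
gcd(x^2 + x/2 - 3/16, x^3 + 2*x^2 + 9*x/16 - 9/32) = x^2 + x/2 - 3/16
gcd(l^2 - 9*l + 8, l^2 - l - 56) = l - 8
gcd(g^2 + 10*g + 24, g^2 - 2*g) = 1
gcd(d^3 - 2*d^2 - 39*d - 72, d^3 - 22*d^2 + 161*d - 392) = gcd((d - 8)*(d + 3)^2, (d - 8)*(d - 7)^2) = d - 8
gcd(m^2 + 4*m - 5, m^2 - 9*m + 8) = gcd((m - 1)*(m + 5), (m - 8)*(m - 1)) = m - 1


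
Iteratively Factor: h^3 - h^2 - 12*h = (h + 3)*(h^2 - 4*h) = h*(h + 3)*(h - 4)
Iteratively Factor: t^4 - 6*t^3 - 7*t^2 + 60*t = (t - 5)*(t^3 - t^2 - 12*t) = (t - 5)*(t - 4)*(t^2 + 3*t) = t*(t - 5)*(t - 4)*(t + 3)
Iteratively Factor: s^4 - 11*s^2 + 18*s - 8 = (s + 4)*(s^3 - 4*s^2 + 5*s - 2) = (s - 1)*(s + 4)*(s^2 - 3*s + 2) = (s - 1)^2*(s + 4)*(s - 2)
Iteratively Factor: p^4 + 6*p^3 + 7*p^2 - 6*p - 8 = (p - 1)*(p^3 + 7*p^2 + 14*p + 8) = (p - 1)*(p + 4)*(p^2 + 3*p + 2) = (p - 1)*(p + 1)*(p + 4)*(p + 2)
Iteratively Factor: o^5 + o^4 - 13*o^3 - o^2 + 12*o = (o - 1)*(o^4 + 2*o^3 - 11*o^2 - 12*o) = (o - 1)*(o + 4)*(o^3 - 2*o^2 - 3*o) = (o - 1)*(o + 1)*(o + 4)*(o^2 - 3*o) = (o - 3)*(o - 1)*(o + 1)*(o + 4)*(o)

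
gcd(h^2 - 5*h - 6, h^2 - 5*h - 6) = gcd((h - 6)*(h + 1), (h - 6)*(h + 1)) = h^2 - 5*h - 6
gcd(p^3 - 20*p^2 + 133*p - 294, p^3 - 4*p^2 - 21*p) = p - 7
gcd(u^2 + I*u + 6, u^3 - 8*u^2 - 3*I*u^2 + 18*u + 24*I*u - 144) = u + 3*I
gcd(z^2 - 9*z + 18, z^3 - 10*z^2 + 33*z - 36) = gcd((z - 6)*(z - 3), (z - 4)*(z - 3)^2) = z - 3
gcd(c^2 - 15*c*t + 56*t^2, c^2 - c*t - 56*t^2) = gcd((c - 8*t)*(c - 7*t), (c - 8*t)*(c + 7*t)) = -c + 8*t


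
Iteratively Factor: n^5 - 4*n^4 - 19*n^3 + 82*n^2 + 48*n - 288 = (n - 4)*(n^4 - 19*n^2 + 6*n + 72) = (n - 4)*(n - 3)*(n^3 + 3*n^2 - 10*n - 24) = (n - 4)*(n - 3)*(n + 4)*(n^2 - n - 6) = (n - 4)*(n - 3)^2*(n + 4)*(n + 2)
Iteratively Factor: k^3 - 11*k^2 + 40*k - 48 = (k - 4)*(k^2 - 7*k + 12) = (k - 4)^2*(k - 3)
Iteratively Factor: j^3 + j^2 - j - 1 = (j + 1)*(j^2 - 1) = (j + 1)^2*(j - 1)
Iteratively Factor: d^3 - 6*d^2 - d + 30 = (d - 3)*(d^2 - 3*d - 10) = (d - 3)*(d + 2)*(d - 5)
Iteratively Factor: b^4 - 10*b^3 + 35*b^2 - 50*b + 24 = (b - 2)*(b^3 - 8*b^2 + 19*b - 12) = (b - 2)*(b - 1)*(b^2 - 7*b + 12) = (b - 3)*(b - 2)*(b - 1)*(b - 4)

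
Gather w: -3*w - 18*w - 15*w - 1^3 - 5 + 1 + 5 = -36*w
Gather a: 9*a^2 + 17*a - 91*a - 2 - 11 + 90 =9*a^2 - 74*a + 77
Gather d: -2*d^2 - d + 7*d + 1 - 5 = -2*d^2 + 6*d - 4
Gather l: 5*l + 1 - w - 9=5*l - w - 8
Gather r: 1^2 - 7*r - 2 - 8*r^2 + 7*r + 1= -8*r^2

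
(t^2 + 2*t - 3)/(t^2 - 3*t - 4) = (-t^2 - 2*t + 3)/(-t^2 + 3*t + 4)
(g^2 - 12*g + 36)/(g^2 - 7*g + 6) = (g - 6)/(g - 1)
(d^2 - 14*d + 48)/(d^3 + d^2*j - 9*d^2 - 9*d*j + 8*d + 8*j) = (d - 6)/(d^2 + d*j - d - j)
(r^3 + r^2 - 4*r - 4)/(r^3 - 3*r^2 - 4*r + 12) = (r + 1)/(r - 3)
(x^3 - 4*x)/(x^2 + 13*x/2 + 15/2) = 2*x*(x^2 - 4)/(2*x^2 + 13*x + 15)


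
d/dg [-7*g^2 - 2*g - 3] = -14*g - 2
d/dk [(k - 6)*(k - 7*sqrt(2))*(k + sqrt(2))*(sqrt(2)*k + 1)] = 4*sqrt(2)*k^3 - 33*k^2 - 18*sqrt(2)*k^2 - 40*sqrt(2)*k + 132*k - 14 + 120*sqrt(2)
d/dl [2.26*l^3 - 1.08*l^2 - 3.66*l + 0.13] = 6.78*l^2 - 2.16*l - 3.66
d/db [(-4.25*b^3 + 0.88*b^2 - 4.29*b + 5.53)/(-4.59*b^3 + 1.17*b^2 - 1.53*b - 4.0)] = (-0.933299999999999*b^4 - 26.3772*b^3 + 130.821*b^2 - 19.9802*b + 25.6209)/(21.0681*b^6 - 10.7406*b^5 + 15.4143*b^4 + 33.1398*b^3 - 7.0191*b^2 + 12.24*b + 16.0)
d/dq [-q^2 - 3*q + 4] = -2*q - 3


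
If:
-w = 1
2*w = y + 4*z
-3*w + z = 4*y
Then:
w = -1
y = 10/17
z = -11/17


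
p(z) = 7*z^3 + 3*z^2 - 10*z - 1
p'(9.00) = 1745.00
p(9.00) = 5255.00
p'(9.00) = 1745.00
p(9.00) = 5255.00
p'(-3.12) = 175.70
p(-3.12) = -153.20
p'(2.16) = 100.94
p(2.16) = 61.94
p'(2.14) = 99.01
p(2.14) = 59.94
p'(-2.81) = 138.96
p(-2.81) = -104.53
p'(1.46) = 43.52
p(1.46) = 12.58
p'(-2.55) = 111.25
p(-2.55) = -72.06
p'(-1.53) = 29.98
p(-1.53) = -3.75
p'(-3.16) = 180.74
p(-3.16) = -160.32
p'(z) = 21*z^2 + 6*z - 10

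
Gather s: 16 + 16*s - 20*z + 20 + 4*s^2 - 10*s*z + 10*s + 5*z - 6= 4*s^2 + s*(26 - 10*z) - 15*z + 30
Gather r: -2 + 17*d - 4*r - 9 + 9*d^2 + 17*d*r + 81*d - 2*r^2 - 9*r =9*d^2 + 98*d - 2*r^2 + r*(17*d - 13) - 11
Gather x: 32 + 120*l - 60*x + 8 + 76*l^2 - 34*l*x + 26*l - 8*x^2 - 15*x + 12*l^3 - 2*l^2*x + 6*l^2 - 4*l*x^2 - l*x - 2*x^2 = 12*l^3 + 82*l^2 + 146*l + x^2*(-4*l - 10) + x*(-2*l^2 - 35*l - 75) + 40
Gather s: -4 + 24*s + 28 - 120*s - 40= -96*s - 16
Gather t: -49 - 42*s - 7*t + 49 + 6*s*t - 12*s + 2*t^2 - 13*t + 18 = -54*s + 2*t^2 + t*(6*s - 20) + 18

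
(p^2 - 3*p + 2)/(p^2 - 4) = (p - 1)/(p + 2)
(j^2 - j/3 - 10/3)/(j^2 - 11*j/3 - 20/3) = (-3*j^2 + j + 10)/(-3*j^2 + 11*j + 20)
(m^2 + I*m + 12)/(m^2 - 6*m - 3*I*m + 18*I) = (m + 4*I)/(m - 6)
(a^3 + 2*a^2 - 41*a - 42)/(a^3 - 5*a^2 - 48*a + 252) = (a + 1)/(a - 6)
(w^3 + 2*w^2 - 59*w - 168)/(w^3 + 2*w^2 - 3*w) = (w^2 - w - 56)/(w*(w - 1))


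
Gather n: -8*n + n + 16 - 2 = 14 - 7*n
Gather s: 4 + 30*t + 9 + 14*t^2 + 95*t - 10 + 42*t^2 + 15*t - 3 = 56*t^2 + 140*t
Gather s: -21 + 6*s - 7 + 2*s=8*s - 28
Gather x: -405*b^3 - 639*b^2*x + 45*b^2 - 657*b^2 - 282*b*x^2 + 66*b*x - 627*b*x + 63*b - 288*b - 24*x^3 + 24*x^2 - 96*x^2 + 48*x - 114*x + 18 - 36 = -405*b^3 - 612*b^2 - 225*b - 24*x^3 + x^2*(-282*b - 72) + x*(-639*b^2 - 561*b - 66) - 18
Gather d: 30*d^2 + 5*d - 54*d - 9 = 30*d^2 - 49*d - 9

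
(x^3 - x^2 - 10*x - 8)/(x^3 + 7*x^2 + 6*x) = (x^2 - 2*x - 8)/(x*(x + 6))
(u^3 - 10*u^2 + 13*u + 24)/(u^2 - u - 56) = (u^2 - 2*u - 3)/(u + 7)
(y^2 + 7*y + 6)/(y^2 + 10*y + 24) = (y + 1)/(y + 4)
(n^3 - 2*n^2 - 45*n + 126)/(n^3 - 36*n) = (n^2 + 4*n - 21)/(n*(n + 6))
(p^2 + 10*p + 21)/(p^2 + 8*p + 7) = (p + 3)/(p + 1)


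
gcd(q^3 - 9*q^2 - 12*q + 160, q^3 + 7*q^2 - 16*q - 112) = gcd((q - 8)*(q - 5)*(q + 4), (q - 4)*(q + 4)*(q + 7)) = q + 4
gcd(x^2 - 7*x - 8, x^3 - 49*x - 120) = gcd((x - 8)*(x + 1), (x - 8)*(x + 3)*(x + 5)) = x - 8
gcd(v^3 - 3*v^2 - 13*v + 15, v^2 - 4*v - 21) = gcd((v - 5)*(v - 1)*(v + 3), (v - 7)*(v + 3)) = v + 3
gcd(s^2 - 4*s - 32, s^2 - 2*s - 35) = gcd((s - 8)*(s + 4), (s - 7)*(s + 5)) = 1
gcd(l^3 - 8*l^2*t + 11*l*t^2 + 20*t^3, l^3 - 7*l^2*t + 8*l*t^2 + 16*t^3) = -l^2 + 3*l*t + 4*t^2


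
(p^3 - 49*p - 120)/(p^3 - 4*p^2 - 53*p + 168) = (p^2 + 8*p + 15)/(p^2 + 4*p - 21)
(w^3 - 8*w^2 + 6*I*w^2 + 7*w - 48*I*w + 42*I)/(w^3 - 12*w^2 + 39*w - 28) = (w + 6*I)/(w - 4)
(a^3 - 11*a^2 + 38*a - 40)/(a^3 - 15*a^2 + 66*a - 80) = (a - 4)/(a - 8)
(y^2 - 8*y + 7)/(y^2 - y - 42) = (y - 1)/(y + 6)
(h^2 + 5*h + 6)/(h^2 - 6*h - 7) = (h^2 + 5*h + 6)/(h^2 - 6*h - 7)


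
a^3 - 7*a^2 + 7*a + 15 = (a - 5)*(a - 3)*(a + 1)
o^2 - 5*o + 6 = (o - 3)*(o - 2)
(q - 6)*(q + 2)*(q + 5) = q^3 + q^2 - 32*q - 60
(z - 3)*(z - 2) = z^2 - 5*z + 6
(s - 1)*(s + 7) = s^2 + 6*s - 7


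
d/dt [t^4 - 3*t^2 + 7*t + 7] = 4*t^3 - 6*t + 7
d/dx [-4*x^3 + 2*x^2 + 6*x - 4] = -12*x^2 + 4*x + 6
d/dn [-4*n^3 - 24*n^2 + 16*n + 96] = -12*n^2 - 48*n + 16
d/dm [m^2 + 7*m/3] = 2*m + 7/3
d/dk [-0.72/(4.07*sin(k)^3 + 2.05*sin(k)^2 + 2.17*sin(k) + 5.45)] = (8.7912*sin(k)^2 + 2.952*sin(k) + 1.5624)*cos(k)/(4.07*sin(k)^3 + 2.05*sin(k)^2 + 2.17*sin(k) + 5.45)^2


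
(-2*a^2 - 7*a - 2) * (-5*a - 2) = 10*a^3 + 39*a^2 + 24*a + 4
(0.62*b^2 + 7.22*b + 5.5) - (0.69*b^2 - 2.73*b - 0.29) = -0.07*b^2 + 9.95*b + 5.79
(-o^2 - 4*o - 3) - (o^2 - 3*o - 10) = -2*o^2 - o + 7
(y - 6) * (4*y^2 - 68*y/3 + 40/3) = 4*y^3 - 140*y^2/3 + 448*y/3 - 80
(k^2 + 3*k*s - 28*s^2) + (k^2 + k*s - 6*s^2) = 2*k^2 + 4*k*s - 34*s^2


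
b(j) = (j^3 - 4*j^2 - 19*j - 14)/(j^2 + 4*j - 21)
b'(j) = (-2*j - 4)*(j^3 - 4*j^2 - 19*j - 14)/(j^2 + 4*j - 21)^2 + (3*j^2 - 8*j - 19)/(j^2 + 4*j - 21)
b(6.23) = -1.07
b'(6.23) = 1.53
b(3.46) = -17.92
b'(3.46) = 38.42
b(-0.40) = 0.32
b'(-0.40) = 0.73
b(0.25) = 0.95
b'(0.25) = 1.26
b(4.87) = -3.87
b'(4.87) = 2.99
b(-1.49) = -0.09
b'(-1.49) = 0.01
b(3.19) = -42.79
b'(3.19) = 222.20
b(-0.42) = 0.30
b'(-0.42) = 0.71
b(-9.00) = -37.33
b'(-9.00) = -9.44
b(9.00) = 2.29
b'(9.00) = 1.06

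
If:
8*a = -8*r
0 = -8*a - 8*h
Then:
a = -r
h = r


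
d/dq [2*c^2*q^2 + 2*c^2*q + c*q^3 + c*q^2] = c*(4*c*q + 2*c + 3*q^2 + 2*q)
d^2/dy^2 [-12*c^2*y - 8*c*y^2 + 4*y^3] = -16*c + 24*y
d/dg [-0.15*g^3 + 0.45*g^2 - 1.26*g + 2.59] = -0.45*g^2 + 0.9*g - 1.26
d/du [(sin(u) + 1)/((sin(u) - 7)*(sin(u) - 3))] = (-2*sin(u) + cos(u)^2 + 30)*cos(u)/((sin(u) - 7)^2*(sin(u) - 3)^2)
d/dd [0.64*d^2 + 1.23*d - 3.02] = 1.28*d + 1.23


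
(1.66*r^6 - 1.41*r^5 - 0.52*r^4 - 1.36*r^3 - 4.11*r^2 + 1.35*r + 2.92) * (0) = 0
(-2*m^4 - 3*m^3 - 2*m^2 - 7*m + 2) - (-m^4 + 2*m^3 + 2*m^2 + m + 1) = -m^4 - 5*m^3 - 4*m^2 - 8*m + 1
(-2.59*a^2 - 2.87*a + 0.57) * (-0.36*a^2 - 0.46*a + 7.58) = 0.9324*a^4 + 2.2246*a^3 - 18.5172*a^2 - 22.0168*a + 4.3206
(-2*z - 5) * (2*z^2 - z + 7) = -4*z^3 - 8*z^2 - 9*z - 35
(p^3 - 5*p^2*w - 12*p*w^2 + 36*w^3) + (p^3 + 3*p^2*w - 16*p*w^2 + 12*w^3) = 2*p^3 - 2*p^2*w - 28*p*w^2 + 48*w^3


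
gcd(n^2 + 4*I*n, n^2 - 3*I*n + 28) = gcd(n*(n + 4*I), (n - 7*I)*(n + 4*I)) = n + 4*I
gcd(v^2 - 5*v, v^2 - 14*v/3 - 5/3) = v - 5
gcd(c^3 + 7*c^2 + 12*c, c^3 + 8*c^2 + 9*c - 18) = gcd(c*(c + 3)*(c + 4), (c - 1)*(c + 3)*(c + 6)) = c + 3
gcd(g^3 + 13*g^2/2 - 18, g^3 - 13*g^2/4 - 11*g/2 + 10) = g + 2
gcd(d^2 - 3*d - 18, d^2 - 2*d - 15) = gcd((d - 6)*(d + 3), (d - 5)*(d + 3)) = d + 3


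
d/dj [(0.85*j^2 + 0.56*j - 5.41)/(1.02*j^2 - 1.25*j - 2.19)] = (-1.6337*j^2 + 7.3134*j - 7.9889)/(1.0404*j^4 - 2.55*j^3 - 2.9051*j^2 + 5.475*j + 4.7961)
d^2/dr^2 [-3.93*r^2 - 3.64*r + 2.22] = -7.86000000000000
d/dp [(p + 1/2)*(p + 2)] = 2*p + 5/2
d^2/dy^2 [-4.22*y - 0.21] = 0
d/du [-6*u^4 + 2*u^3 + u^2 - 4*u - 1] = -24*u^3 + 6*u^2 + 2*u - 4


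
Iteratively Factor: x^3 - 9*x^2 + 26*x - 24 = (x - 4)*(x^2 - 5*x + 6) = (x - 4)*(x - 3)*(x - 2)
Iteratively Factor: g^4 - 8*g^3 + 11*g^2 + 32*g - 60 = (g - 5)*(g^3 - 3*g^2 - 4*g + 12) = (g - 5)*(g - 2)*(g^2 - g - 6) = (g - 5)*(g - 2)*(g + 2)*(g - 3)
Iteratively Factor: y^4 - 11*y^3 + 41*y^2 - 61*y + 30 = (y - 5)*(y^3 - 6*y^2 + 11*y - 6) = (y - 5)*(y - 3)*(y^2 - 3*y + 2) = (y - 5)*(y - 3)*(y - 1)*(y - 2)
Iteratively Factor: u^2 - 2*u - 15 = (u - 5)*(u + 3)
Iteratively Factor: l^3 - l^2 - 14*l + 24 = (l - 2)*(l^2 + l - 12) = (l - 3)*(l - 2)*(l + 4)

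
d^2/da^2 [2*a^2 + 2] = 4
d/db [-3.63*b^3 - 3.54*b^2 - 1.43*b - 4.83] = -10.89*b^2 - 7.08*b - 1.43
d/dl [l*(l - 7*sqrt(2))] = 2*l - 7*sqrt(2)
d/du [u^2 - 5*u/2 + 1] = 2*u - 5/2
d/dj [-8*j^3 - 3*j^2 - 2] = 6*j*(-4*j - 1)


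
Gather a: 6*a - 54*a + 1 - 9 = -48*a - 8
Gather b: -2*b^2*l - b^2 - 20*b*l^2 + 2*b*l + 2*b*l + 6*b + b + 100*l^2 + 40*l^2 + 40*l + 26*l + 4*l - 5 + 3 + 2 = b^2*(-2*l - 1) + b*(-20*l^2 + 4*l + 7) + 140*l^2 + 70*l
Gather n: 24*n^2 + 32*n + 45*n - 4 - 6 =24*n^2 + 77*n - 10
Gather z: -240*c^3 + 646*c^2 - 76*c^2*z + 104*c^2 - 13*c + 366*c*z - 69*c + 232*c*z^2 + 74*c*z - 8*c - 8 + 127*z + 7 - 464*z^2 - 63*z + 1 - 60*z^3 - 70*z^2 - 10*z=-240*c^3 + 750*c^2 - 90*c - 60*z^3 + z^2*(232*c - 534) + z*(-76*c^2 + 440*c + 54)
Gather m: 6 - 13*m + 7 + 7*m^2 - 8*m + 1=7*m^2 - 21*m + 14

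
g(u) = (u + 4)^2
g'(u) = 2*u + 8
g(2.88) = 47.33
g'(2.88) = 13.76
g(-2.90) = 1.21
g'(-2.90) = 2.20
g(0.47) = 19.98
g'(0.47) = 8.94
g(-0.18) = 14.59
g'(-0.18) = 7.64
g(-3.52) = 0.23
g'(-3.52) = 0.96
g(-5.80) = 3.24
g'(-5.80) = -3.60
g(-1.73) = 5.15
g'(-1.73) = 4.54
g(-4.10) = 0.01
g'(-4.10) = -0.20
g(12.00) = 256.00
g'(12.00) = 32.00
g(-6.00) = 4.00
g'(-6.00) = -4.00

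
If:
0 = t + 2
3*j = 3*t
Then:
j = -2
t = -2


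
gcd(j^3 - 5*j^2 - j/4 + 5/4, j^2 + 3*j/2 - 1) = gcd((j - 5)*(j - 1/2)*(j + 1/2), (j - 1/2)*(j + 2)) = j - 1/2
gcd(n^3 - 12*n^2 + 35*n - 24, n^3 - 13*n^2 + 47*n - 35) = n - 1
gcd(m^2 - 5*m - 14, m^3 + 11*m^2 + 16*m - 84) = 1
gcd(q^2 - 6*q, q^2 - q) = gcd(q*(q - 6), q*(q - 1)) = q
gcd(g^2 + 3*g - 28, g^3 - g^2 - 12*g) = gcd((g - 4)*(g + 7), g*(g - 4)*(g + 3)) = g - 4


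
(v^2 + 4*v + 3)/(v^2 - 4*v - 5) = (v + 3)/(v - 5)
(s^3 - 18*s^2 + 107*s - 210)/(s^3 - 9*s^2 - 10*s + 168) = (s - 5)/(s + 4)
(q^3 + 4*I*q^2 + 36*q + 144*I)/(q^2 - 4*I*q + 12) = (q^2 + 10*I*q - 24)/(q + 2*I)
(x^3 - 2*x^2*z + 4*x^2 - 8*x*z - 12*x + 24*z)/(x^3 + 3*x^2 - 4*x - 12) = (x^2 - 2*x*z + 6*x - 12*z)/(x^2 + 5*x + 6)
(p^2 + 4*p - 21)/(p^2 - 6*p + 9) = (p + 7)/(p - 3)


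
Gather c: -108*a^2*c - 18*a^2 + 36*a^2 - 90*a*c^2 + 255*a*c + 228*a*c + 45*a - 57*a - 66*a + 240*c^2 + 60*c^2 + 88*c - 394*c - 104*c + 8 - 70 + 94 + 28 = 18*a^2 - 78*a + c^2*(300 - 90*a) + c*(-108*a^2 + 483*a - 410) + 60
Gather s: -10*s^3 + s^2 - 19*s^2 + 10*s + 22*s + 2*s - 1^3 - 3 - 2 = -10*s^3 - 18*s^2 + 34*s - 6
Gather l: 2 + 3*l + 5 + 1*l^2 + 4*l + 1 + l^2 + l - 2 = 2*l^2 + 8*l + 6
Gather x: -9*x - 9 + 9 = -9*x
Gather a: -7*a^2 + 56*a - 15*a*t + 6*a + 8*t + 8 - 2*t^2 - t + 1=-7*a^2 + a*(62 - 15*t) - 2*t^2 + 7*t + 9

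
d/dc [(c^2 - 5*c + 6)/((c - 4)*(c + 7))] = 2*(4*c^2 - 34*c + 61)/(c^4 + 6*c^3 - 47*c^2 - 168*c + 784)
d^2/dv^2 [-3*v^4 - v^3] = 6*v*(-6*v - 1)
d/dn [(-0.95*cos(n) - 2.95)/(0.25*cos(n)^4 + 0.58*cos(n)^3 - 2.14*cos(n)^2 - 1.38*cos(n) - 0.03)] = (-0.7125*cos(n)^4 - 4.052*cos(n)^3 - 3.1*cos(n)^2 + 12.626*cos(n) + 4.0425)*sin(n)/(0.0625*cos(n)^8 + 0.29*cos(n)^7 - 0.7336*cos(n)^6 - 3.1724*cos(n)^5 + 2.9638*cos(n)^4 + 5.8716*cos(n)^3 + 2.0328*cos(n)^2 + 0.0828*cos(n) + 0.0009)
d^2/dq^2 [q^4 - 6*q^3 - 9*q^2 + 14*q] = 12*q^2 - 36*q - 18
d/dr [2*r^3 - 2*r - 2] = 6*r^2 - 2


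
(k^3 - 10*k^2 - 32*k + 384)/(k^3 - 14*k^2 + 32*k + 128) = (k + 6)/(k + 2)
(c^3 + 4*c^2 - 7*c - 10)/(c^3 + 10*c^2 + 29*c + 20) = (c - 2)/(c + 4)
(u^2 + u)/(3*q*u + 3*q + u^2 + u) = u/(3*q + u)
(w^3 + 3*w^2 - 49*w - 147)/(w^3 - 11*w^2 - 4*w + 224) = (w^2 + 10*w + 21)/(w^2 - 4*w - 32)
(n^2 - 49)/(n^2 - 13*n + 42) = (n + 7)/(n - 6)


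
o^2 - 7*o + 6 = (o - 6)*(o - 1)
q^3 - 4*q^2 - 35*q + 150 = (q - 5)^2*(q + 6)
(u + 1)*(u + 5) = u^2 + 6*u + 5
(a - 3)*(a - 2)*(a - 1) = a^3 - 6*a^2 + 11*a - 6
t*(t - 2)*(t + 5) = t^3 + 3*t^2 - 10*t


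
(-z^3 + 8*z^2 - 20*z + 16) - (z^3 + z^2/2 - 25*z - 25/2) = -2*z^3 + 15*z^2/2 + 5*z + 57/2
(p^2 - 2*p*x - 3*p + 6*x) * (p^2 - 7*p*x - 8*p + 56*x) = p^4 - 9*p^3*x - 11*p^3 + 14*p^2*x^2 + 99*p^2*x + 24*p^2 - 154*p*x^2 - 216*p*x + 336*x^2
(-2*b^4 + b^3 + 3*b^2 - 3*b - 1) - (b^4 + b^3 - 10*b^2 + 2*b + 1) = -3*b^4 + 13*b^2 - 5*b - 2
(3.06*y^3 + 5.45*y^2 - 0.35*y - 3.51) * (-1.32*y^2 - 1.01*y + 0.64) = -4.0392*y^5 - 10.2846*y^4 - 3.0841*y^3 + 8.4747*y^2 + 3.3211*y - 2.2464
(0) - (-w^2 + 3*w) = w^2 - 3*w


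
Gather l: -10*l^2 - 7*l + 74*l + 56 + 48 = -10*l^2 + 67*l + 104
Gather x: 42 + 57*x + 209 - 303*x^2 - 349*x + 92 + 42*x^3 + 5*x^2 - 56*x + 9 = 42*x^3 - 298*x^2 - 348*x + 352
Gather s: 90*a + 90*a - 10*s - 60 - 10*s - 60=180*a - 20*s - 120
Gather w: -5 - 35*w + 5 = -35*w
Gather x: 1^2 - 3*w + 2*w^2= 2*w^2 - 3*w + 1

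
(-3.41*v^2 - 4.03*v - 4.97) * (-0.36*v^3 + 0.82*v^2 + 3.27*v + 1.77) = 1.2276*v^5 - 1.3454*v^4 - 12.6661*v^3 - 23.2892*v^2 - 23.385*v - 8.7969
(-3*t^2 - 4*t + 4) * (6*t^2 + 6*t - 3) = -18*t^4 - 42*t^3 + 9*t^2 + 36*t - 12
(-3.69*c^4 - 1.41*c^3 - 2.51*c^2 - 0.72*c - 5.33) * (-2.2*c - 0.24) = 8.118*c^5 + 3.9876*c^4 + 5.8604*c^3 + 2.1864*c^2 + 11.8988*c + 1.2792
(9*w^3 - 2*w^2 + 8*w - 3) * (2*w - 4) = 18*w^4 - 40*w^3 + 24*w^2 - 38*w + 12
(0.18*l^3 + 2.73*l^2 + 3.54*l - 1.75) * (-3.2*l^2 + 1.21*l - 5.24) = -0.576*l^5 - 8.5182*l^4 - 8.9679*l^3 - 4.4218*l^2 - 20.6671*l + 9.17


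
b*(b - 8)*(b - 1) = b^3 - 9*b^2 + 8*b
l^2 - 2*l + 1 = (l - 1)^2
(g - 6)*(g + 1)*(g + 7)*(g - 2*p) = g^4 - 2*g^3*p + 2*g^3 - 4*g^2*p - 41*g^2 + 82*g*p - 42*g + 84*p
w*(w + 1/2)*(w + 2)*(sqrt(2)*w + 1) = sqrt(2)*w^4 + w^3 + 5*sqrt(2)*w^3/2 + sqrt(2)*w^2 + 5*w^2/2 + w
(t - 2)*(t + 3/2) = t^2 - t/2 - 3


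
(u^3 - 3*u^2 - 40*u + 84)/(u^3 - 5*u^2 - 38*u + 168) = (u - 2)/(u - 4)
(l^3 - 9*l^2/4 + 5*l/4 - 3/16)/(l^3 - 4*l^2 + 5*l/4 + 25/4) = (16*l^3 - 36*l^2 + 20*l - 3)/(4*(4*l^3 - 16*l^2 + 5*l + 25))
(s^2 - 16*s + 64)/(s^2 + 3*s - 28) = (s^2 - 16*s + 64)/(s^2 + 3*s - 28)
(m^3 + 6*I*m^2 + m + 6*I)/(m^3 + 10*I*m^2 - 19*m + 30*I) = (m + I)/(m + 5*I)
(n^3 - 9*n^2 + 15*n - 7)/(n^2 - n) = n - 8 + 7/n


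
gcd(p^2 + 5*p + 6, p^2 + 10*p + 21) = p + 3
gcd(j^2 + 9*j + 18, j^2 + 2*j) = 1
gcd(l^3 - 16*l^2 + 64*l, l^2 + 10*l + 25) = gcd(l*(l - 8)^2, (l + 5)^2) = 1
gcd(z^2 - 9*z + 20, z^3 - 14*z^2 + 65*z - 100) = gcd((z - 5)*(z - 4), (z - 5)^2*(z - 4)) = z^2 - 9*z + 20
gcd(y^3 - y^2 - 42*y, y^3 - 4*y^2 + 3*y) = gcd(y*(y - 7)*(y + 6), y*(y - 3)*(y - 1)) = y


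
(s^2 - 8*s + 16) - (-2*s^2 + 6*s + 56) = 3*s^2 - 14*s - 40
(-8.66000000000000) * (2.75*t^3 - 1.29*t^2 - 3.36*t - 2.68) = -23.815*t^3 + 11.1714*t^2 + 29.0976*t + 23.2088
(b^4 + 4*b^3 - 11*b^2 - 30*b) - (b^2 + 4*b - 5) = b^4 + 4*b^3 - 12*b^2 - 34*b + 5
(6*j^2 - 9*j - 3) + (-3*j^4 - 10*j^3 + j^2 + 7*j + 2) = -3*j^4 - 10*j^3 + 7*j^2 - 2*j - 1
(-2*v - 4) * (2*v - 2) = -4*v^2 - 4*v + 8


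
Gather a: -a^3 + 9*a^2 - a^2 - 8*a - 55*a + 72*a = -a^3 + 8*a^2 + 9*a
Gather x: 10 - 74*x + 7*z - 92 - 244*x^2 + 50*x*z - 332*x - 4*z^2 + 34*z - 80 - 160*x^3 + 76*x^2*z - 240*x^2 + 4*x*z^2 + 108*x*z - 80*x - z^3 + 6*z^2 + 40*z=-160*x^3 + x^2*(76*z - 484) + x*(4*z^2 + 158*z - 486) - z^3 + 2*z^2 + 81*z - 162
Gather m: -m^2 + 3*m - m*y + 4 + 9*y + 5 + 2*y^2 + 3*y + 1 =-m^2 + m*(3 - y) + 2*y^2 + 12*y + 10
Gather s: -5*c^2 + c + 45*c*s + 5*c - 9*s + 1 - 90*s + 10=-5*c^2 + 6*c + s*(45*c - 99) + 11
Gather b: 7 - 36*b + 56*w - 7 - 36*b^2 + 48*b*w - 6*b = -36*b^2 + b*(48*w - 42) + 56*w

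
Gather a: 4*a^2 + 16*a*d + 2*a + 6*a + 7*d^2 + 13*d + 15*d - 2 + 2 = 4*a^2 + a*(16*d + 8) + 7*d^2 + 28*d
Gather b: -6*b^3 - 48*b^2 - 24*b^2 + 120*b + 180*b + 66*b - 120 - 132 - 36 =-6*b^3 - 72*b^2 + 366*b - 288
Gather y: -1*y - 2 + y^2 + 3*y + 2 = y^2 + 2*y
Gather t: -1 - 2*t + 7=6 - 2*t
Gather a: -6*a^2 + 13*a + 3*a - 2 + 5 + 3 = -6*a^2 + 16*a + 6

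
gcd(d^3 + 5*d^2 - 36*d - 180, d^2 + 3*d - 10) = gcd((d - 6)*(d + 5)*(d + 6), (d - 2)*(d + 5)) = d + 5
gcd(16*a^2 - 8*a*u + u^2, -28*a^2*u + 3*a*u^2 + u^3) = -4*a + u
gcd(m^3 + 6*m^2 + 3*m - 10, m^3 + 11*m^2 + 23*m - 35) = m^2 + 4*m - 5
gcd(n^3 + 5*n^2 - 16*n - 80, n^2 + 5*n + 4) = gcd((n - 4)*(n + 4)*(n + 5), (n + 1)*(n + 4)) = n + 4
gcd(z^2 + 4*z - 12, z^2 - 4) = z - 2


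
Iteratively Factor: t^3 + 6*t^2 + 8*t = (t + 2)*(t^2 + 4*t) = t*(t + 2)*(t + 4)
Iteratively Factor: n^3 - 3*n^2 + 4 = (n + 1)*(n^2 - 4*n + 4) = (n - 2)*(n + 1)*(n - 2)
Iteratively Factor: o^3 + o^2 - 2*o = (o + 2)*(o^2 - o) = (o - 1)*(o + 2)*(o)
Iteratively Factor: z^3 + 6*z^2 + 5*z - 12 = (z + 4)*(z^2 + 2*z - 3) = (z - 1)*(z + 4)*(z + 3)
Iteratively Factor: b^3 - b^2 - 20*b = (b)*(b^2 - b - 20) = b*(b - 5)*(b + 4)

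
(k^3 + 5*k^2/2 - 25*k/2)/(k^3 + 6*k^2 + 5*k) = (k - 5/2)/(k + 1)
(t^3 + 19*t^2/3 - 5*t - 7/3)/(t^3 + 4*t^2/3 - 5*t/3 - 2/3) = (t + 7)/(t + 2)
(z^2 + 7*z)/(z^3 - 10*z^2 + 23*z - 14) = z*(z + 7)/(z^3 - 10*z^2 + 23*z - 14)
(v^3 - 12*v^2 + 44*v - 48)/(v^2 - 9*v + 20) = (v^2 - 8*v + 12)/(v - 5)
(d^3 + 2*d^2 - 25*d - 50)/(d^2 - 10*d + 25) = (d^2 + 7*d + 10)/(d - 5)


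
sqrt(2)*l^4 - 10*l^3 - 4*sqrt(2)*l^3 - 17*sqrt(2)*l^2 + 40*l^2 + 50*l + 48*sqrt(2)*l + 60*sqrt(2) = (l - 5)*(l - 6*sqrt(2))*(l + sqrt(2))*(sqrt(2)*l + sqrt(2))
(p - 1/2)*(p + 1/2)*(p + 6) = p^3 + 6*p^2 - p/4 - 3/2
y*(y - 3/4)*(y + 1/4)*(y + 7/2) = y^4 + 3*y^3 - 31*y^2/16 - 21*y/32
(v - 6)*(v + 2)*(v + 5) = v^3 + v^2 - 32*v - 60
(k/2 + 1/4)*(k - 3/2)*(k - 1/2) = k^3/2 - 3*k^2/4 - k/8 + 3/16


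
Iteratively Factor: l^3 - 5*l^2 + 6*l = (l - 2)*(l^2 - 3*l) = (l - 3)*(l - 2)*(l)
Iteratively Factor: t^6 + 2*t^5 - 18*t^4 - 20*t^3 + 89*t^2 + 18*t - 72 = (t + 1)*(t^5 + t^4 - 19*t^3 - t^2 + 90*t - 72) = (t + 1)*(t + 4)*(t^4 - 3*t^3 - 7*t^2 + 27*t - 18) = (t - 2)*(t + 1)*(t + 4)*(t^3 - t^2 - 9*t + 9) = (t - 2)*(t + 1)*(t + 3)*(t + 4)*(t^2 - 4*t + 3) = (t - 3)*(t - 2)*(t + 1)*(t + 3)*(t + 4)*(t - 1)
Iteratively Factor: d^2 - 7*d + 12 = (d - 4)*(d - 3)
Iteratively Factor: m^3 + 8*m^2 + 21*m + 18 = (m + 3)*(m^2 + 5*m + 6) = (m + 3)^2*(m + 2)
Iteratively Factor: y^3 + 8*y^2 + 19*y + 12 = (y + 1)*(y^2 + 7*y + 12) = (y + 1)*(y + 3)*(y + 4)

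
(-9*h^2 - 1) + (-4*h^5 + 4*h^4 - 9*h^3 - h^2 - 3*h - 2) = -4*h^5 + 4*h^4 - 9*h^3 - 10*h^2 - 3*h - 3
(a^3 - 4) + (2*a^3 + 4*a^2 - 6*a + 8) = 3*a^3 + 4*a^2 - 6*a + 4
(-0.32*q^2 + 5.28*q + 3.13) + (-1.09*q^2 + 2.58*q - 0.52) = -1.41*q^2 + 7.86*q + 2.61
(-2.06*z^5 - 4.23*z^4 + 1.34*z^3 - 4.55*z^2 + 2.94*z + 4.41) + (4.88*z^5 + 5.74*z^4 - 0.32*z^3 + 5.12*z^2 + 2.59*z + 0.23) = 2.82*z^5 + 1.51*z^4 + 1.02*z^3 + 0.57*z^2 + 5.53*z + 4.64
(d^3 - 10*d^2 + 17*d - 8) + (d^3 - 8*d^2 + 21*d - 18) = 2*d^3 - 18*d^2 + 38*d - 26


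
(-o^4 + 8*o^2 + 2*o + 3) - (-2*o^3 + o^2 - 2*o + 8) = -o^4 + 2*o^3 + 7*o^2 + 4*o - 5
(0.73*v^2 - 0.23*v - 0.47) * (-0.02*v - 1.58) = -0.0146*v^3 - 1.1488*v^2 + 0.3728*v + 0.7426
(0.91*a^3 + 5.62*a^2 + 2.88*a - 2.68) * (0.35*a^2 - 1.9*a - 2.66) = 0.3185*a^5 + 0.238*a^4 - 12.0906*a^3 - 21.3592*a^2 - 2.5688*a + 7.1288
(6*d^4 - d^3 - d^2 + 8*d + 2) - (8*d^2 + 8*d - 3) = 6*d^4 - d^3 - 9*d^2 + 5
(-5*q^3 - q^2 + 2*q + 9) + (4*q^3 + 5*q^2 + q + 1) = -q^3 + 4*q^2 + 3*q + 10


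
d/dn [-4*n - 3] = -4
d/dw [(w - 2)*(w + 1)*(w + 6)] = 3*w^2 + 10*w - 8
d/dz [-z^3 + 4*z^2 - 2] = z*(8 - 3*z)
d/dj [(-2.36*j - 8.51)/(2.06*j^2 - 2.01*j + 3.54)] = (4.8616*j^2 + 35.0612*j - 25.4595)/(4.2436*j^4 - 8.2812*j^3 + 18.6249*j^2 - 14.2308*j + 12.5316)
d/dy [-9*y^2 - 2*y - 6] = -18*y - 2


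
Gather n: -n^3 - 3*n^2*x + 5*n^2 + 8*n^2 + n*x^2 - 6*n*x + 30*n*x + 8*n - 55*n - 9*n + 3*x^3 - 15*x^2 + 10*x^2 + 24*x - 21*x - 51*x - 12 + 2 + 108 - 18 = -n^3 + n^2*(13 - 3*x) + n*(x^2 + 24*x - 56) + 3*x^3 - 5*x^2 - 48*x + 80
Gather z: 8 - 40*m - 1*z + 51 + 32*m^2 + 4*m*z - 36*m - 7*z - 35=32*m^2 - 76*m + z*(4*m - 8) + 24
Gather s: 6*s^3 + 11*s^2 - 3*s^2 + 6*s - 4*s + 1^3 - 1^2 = 6*s^3 + 8*s^2 + 2*s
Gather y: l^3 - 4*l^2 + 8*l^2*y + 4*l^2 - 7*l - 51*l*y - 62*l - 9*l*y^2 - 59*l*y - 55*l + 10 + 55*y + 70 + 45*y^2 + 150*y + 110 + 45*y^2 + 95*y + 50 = l^3 - 124*l + y^2*(90 - 9*l) + y*(8*l^2 - 110*l + 300) + 240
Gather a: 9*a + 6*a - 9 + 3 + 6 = 15*a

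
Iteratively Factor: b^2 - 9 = (b + 3)*(b - 3)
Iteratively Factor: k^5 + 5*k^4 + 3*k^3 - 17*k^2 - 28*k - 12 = (k + 2)*(k^4 + 3*k^3 - 3*k^2 - 11*k - 6) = (k + 1)*(k + 2)*(k^3 + 2*k^2 - 5*k - 6) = (k + 1)*(k + 2)*(k + 3)*(k^2 - k - 2) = (k + 1)^2*(k + 2)*(k + 3)*(k - 2)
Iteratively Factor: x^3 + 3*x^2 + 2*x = (x)*(x^2 + 3*x + 2) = x*(x + 1)*(x + 2)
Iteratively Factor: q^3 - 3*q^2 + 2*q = (q)*(q^2 - 3*q + 2) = q*(q - 1)*(q - 2)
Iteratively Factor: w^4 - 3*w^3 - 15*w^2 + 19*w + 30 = (w + 1)*(w^3 - 4*w^2 - 11*w + 30) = (w - 2)*(w + 1)*(w^2 - 2*w - 15) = (w - 2)*(w + 1)*(w + 3)*(w - 5)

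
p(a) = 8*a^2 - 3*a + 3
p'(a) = 16*a - 3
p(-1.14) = 16.82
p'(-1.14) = -21.24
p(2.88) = 60.72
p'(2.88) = 43.08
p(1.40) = 14.48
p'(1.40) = 19.40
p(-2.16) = 46.80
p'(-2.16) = -37.56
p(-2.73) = 70.81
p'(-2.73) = -46.68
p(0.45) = 3.27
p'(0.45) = 4.20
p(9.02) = 626.82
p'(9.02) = 141.32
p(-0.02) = 3.06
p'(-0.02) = -3.32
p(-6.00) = 309.00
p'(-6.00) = -99.00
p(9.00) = 624.00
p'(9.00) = 141.00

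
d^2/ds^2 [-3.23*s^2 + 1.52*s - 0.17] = -6.46000000000000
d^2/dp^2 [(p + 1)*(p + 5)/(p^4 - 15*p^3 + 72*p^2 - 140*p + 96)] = 2*(3*p^6 + 3*p^5 - 517*p^4 + 2981*p^3 - 390*p^2 - 25180*p + 38324)/(p^10 - 41*p^9 + 723*p^8 - 7219*p^7 + 45272*p^6 - 186936*p^5 + 516688*p^4 - 947504*p^3 + 1107072*p^2 - 746496*p + 221184)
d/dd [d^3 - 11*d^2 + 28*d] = 3*d^2 - 22*d + 28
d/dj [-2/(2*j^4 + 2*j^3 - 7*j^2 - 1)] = 4*j*(4*j^2 + 3*j - 7)/(2*j^4 + 2*j^3 - 7*j^2 - 1)^2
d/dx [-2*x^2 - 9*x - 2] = -4*x - 9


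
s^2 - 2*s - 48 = (s - 8)*(s + 6)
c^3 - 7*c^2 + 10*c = c*(c - 5)*(c - 2)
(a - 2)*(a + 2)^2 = a^3 + 2*a^2 - 4*a - 8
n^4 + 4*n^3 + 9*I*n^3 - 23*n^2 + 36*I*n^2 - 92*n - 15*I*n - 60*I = (n + 4)*(n + I)*(n + 3*I)*(n + 5*I)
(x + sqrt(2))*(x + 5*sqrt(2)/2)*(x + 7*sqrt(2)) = x^3 + 21*sqrt(2)*x^2/2 + 54*x + 35*sqrt(2)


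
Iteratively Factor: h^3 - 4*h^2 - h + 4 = (h + 1)*(h^2 - 5*h + 4) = (h - 1)*(h + 1)*(h - 4)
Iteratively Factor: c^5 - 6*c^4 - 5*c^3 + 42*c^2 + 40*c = (c)*(c^4 - 6*c^3 - 5*c^2 + 42*c + 40) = c*(c - 4)*(c^3 - 2*c^2 - 13*c - 10) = c*(c - 4)*(c + 2)*(c^2 - 4*c - 5) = c*(c - 5)*(c - 4)*(c + 2)*(c + 1)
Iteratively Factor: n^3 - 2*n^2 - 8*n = (n - 4)*(n^2 + 2*n) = (n - 4)*(n + 2)*(n)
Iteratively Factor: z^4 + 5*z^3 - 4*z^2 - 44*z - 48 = (z + 2)*(z^3 + 3*z^2 - 10*z - 24) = (z + 2)^2*(z^2 + z - 12) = (z + 2)^2*(z + 4)*(z - 3)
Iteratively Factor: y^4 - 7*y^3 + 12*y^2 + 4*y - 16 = (y + 1)*(y^3 - 8*y^2 + 20*y - 16) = (y - 4)*(y + 1)*(y^2 - 4*y + 4) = (y - 4)*(y - 2)*(y + 1)*(y - 2)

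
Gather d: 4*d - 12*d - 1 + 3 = 2 - 8*d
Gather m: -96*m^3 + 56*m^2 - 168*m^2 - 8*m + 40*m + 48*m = -96*m^3 - 112*m^2 + 80*m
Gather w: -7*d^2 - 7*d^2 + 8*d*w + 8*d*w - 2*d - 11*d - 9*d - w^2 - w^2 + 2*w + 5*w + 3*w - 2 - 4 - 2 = -14*d^2 - 22*d - 2*w^2 + w*(16*d + 10) - 8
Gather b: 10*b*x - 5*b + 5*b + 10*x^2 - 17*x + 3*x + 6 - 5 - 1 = 10*b*x + 10*x^2 - 14*x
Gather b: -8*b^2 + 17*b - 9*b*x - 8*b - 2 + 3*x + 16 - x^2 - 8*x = -8*b^2 + b*(9 - 9*x) - x^2 - 5*x + 14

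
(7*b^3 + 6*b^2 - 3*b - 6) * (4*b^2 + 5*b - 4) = 28*b^5 + 59*b^4 - 10*b^3 - 63*b^2 - 18*b + 24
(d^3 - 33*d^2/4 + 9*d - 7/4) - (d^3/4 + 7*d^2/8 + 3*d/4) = 3*d^3/4 - 73*d^2/8 + 33*d/4 - 7/4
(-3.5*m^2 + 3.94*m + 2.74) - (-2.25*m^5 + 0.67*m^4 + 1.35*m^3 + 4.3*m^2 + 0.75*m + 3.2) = 2.25*m^5 - 0.67*m^4 - 1.35*m^3 - 7.8*m^2 + 3.19*m - 0.46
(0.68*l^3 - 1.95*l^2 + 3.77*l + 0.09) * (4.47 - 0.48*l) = -0.3264*l^4 + 3.9756*l^3 - 10.5261*l^2 + 16.8087*l + 0.4023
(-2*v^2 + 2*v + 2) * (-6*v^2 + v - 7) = 12*v^4 - 14*v^3 + 4*v^2 - 12*v - 14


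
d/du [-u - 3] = -1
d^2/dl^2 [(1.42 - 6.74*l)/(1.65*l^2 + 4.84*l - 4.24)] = (-(3.3*l + 4.84)*(6.6*l + 9.68)*(6.74*l - 1.42) + (66.726*l + 60.5572)*(1.65*l^2 + 4.84*l - 4.24))/(1.65*l^2 + 4.84*l - 4.24)^3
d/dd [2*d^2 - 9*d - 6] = 4*d - 9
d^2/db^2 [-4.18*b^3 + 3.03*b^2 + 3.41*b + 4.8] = 6.06 - 25.08*b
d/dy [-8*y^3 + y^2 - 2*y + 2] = -24*y^2 + 2*y - 2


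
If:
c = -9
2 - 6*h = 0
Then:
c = -9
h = 1/3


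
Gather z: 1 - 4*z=1 - 4*z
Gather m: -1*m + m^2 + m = m^2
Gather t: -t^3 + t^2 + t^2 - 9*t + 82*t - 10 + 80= -t^3 + 2*t^2 + 73*t + 70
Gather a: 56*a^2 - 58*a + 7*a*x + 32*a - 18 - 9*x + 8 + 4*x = 56*a^2 + a*(7*x - 26) - 5*x - 10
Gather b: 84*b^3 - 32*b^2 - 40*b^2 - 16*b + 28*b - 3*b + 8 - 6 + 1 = 84*b^3 - 72*b^2 + 9*b + 3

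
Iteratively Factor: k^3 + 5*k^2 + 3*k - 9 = (k + 3)*(k^2 + 2*k - 3) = (k + 3)^2*(k - 1)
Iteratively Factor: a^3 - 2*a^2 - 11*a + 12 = (a - 4)*(a^2 + 2*a - 3) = (a - 4)*(a + 3)*(a - 1)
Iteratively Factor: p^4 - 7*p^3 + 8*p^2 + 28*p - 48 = (p - 2)*(p^3 - 5*p^2 - 2*p + 24) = (p - 2)*(p + 2)*(p^2 - 7*p + 12) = (p - 3)*(p - 2)*(p + 2)*(p - 4)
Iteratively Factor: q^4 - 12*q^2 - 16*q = (q + 2)*(q^3 - 2*q^2 - 8*q) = (q + 2)^2*(q^2 - 4*q) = q*(q + 2)^2*(q - 4)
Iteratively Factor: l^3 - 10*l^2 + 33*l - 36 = (l - 3)*(l^2 - 7*l + 12) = (l - 3)^2*(l - 4)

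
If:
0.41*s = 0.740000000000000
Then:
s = 1.80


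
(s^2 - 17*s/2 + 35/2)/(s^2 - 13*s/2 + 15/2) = (2*s - 7)/(2*s - 3)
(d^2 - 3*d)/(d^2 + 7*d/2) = 2*(d - 3)/(2*d + 7)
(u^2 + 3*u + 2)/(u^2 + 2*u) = (u + 1)/u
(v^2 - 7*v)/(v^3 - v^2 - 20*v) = (7 - v)/(-v^2 + v + 20)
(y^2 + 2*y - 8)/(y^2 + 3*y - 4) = (y - 2)/(y - 1)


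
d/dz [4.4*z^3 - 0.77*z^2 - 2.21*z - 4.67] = 13.2*z^2 - 1.54*z - 2.21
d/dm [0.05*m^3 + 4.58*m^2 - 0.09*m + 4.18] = 0.15*m^2 + 9.16*m - 0.09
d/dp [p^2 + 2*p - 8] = 2*p + 2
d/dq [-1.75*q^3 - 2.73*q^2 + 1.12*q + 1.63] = -5.25*q^2 - 5.46*q + 1.12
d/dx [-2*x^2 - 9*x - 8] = -4*x - 9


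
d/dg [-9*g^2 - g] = -18*g - 1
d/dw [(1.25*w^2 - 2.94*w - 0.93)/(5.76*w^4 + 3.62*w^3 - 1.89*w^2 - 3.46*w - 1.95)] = (-14.4*w^5 + 46.2782*w^4 + 42.7128*w^3 + 0.2182*w^2 - 8.3904*w + 2.5152)/(33.1776*w^8 + 41.7024*w^7 - 8.6684*w^6 - 53.5428*w^5 - 43.9423*w^4 - 1.0392*w^3 + 19.3426*w^2 + 13.494*w + 3.8025)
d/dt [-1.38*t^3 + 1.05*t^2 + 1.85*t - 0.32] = -4.14*t^2 + 2.1*t + 1.85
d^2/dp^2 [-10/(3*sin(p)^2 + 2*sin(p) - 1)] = 20*(18*sin(p)^3 - 9*sin(p)^2 - 10*sin(p) - 7)/((sin(p) + 1)^2*(3*sin(p) - 1)^3)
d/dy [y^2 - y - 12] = 2*y - 1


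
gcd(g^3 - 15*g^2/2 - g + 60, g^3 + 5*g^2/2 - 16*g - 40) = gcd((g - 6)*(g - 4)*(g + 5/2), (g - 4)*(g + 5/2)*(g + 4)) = g^2 - 3*g/2 - 10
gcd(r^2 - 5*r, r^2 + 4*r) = r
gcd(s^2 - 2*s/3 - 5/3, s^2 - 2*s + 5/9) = s - 5/3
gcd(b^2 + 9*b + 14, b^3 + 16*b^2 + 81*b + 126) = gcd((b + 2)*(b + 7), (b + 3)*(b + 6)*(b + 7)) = b + 7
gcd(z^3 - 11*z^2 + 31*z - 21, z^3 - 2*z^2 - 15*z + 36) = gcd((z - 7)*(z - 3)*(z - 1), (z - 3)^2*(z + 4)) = z - 3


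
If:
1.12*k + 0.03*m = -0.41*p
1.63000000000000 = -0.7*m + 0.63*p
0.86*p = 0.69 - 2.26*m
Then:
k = -0.74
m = -0.48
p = 2.06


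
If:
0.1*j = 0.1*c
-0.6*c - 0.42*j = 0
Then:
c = 0.00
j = 0.00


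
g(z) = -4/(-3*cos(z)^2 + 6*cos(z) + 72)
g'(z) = -4*(-6*sin(z)*cos(z) + 6*sin(z))/(-3*cos(z)^2 + 6*cos(z) + 72)^2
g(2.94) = -0.06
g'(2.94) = -0.00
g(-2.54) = -0.06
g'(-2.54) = 0.01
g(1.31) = -0.05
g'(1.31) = -0.00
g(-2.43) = -0.06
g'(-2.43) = 0.01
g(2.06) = -0.06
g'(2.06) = -0.01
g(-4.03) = -0.06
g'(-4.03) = -0.01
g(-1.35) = -0.05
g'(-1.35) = 0.00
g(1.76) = -0.06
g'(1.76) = -0.01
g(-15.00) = -0.06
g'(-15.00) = 0.01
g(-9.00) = -0.06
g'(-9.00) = 0.00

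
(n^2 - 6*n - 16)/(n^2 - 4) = (n - 8)/(n - 2)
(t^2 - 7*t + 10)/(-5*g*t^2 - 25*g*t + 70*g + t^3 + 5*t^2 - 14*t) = (t - 5)/(-5*g*t - 35*g + t^2 + 7*t)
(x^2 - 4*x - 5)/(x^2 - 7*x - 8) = (x - 5)/(x - 8)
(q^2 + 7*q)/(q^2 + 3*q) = (q + 7)/(q + 3)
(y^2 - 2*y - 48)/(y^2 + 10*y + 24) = (y - 8)/(y + 4)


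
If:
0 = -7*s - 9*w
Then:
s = -9*w/7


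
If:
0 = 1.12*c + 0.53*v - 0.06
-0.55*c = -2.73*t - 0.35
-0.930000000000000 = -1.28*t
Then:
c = 4.24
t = 0.73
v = -8.85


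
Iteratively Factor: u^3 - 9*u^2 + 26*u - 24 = (u - 4)*(u^2 - 5*u + 6) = (u - 4)*(u - 3)*(u - 2)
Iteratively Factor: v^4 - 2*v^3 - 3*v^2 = (v + 1)*(v^3 - 3*v^2) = v*(v + 1)*(v^2 - 3*v) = v^2*(v + 1)*(v - 3)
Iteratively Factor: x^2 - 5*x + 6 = (x - 3)*(x - 2)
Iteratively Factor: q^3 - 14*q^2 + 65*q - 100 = (q - 5)*(q^2 - 9*q + 20) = (q - 5)^2*(q - 4)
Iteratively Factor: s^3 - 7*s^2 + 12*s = (s - 4)*(s^2 - 3*s) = (s - 4)*(s - 3)*(s)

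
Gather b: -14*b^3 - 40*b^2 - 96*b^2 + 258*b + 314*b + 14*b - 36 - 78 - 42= -14*b^3 - 136*b^2 + 586*b - 156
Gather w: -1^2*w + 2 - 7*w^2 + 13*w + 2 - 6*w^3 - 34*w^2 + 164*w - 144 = -6*w^3 - 41*w^2 + 176*w - 140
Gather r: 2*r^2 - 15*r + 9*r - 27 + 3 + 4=2*r^2 - 6*r - 20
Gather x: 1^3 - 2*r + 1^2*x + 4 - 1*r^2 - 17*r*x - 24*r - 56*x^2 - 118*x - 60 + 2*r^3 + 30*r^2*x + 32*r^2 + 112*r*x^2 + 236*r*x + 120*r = 2*r^3 + 31*r^2 + 94*r + x^2*(112*r - 56) + x*(30*r^2 + 219*r - 117) - 55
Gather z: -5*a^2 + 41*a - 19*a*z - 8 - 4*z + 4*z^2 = -5*a^2 + 41*a + 4*z^2 + z*(-19*a - 4) - 8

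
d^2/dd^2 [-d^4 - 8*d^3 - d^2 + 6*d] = -12*d^2 - 48*d - 2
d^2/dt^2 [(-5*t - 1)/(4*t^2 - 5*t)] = 2*(-80*t^3 - 48*t^2 + 60*t - 25)/(t^3*(64*t^3 - 240*t^2 + 300*t - 125))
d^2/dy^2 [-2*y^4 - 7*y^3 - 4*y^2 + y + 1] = -24*y^2 - 42*y - 8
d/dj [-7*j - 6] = -7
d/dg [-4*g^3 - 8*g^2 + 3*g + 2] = -12*g^2 - 16*g + 3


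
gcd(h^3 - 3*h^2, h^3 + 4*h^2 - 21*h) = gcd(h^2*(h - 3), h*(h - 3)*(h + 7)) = h^2 - 3*h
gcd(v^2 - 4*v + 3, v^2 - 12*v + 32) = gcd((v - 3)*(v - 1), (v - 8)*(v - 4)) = 1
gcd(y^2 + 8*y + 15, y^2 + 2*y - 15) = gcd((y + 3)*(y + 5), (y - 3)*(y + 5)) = y + 5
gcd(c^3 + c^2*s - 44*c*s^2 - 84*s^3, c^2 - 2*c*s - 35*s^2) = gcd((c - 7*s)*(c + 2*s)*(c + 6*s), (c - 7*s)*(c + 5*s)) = -c + 7*s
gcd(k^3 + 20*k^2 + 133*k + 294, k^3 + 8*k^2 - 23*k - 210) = k^2 + 13*k + 42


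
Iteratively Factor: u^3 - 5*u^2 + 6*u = (u - 2)*(u^2 - 3*u) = u*(u - 2)*(u - 3)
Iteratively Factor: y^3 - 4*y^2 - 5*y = (y + 1)*(y^2 - 5*y) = y*(y + 1)*(y - 5)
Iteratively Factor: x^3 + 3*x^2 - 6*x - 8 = (x + 1)*(x^2 + 2*x - 8) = (x - 2)*(x + 1)*(x + 4)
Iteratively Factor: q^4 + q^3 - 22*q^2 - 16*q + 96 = (q + 4)*(q^3 - 3*q^2 - 10*q + 24) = (q - 2)*(q + 4)*(q^2 - q - 12) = (q - 2)*(q + 3)*(q + 4)*(q - 4)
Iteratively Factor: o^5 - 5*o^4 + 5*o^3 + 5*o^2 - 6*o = (o)*(o^4 - 5*o^3 + 5*o^2 + 5*o - 6) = o*(o - 3)*(o^3 - 2*o^2 - o + 2) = o*(o - 3)*(o - 1)*(o^2 - o - 2) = o*(o - 3)*(o - 1)*(o + 1)*(o - 2)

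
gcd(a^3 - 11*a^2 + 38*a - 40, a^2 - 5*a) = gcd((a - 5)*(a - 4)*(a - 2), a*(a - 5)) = a - 5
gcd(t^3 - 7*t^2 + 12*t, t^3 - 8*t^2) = t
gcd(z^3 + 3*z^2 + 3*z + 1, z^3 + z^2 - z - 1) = z^2 + 2*z + 1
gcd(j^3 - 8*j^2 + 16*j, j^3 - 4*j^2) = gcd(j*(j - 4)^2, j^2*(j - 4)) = j^2 - 4*j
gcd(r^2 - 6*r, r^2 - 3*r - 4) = 1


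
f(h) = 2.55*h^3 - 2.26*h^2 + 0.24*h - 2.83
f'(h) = 7.65*h^2 - 4.52*h + 0.24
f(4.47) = 180.84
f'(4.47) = 132.89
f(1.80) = 5.15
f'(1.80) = 16.89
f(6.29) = 543.85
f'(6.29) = 274.47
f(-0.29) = -3.15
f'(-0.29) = 2.19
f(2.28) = 16.19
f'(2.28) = 29.70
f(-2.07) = -35.63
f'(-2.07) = 42.38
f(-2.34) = -48.44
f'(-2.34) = 52.71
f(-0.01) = -2.83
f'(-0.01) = 0.29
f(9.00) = 1675.22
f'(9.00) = 579.21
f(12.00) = 4081.01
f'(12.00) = 1047.60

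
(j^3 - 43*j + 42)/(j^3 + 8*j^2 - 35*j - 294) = (j - 1)/(j + 7)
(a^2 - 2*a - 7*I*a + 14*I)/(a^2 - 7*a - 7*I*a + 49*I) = (a - 2)/(a - 7)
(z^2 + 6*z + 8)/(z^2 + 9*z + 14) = (z + 4)/(z + 7)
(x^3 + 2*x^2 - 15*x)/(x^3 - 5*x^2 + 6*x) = (x + 5)/(x - 2)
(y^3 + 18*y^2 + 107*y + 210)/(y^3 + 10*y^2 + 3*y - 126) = (y + 5)/(y - 3)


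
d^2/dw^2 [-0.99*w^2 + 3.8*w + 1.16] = -1.98000000000000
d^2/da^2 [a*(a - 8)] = 2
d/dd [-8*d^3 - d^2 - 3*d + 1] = -24*d^2 - 2*d - 3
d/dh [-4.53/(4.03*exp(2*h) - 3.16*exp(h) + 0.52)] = (36.5118*exp(h) - 14.3148)*exp(h)/(4.03*exp(2*h) - 3.16*exp(h) + 0.52)^2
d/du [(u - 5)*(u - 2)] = 2*u - 7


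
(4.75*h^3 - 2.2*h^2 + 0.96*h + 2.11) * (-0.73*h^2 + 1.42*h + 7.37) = -3.4675*h^5 + 8.351*h^4 + 31.1827*h^3 - 16.3911*h^2 + 10.0714*h + 15.5507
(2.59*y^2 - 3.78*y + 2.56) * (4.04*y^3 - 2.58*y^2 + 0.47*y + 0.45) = 10.4636*y^5 - 21.9534*y^4 + 21.3121*y^3 - 7.2159*y^2 - 0.4978*y + 1.152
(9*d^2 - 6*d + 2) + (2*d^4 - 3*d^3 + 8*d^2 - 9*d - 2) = 2*d^4 - 3*d^3 + 17*d^2 - 15*d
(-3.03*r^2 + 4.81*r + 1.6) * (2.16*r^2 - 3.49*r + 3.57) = -6.5448*r^4 + 20.9643*r^3 - 24.148*r^2 + 11.5877*r + 5.712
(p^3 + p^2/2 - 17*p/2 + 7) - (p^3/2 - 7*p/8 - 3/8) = p^3/2 + p^2/2 - 61*p/8 + 59/8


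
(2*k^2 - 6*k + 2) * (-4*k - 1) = -8*k^3 + 22*k^2 - 2*k - 2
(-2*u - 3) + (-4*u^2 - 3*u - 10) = -4*u^2 - 5*u - 13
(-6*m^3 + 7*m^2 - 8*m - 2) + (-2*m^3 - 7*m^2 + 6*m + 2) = -8*m^3 - 2*m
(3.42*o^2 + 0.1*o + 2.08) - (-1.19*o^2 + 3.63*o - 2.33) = 4.61*o^2 - 3.53*o + 4.41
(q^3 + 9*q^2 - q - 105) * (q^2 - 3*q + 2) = q^5 + 6*q^4 - 26*q^3 - 84*q^2 + 313*q - 210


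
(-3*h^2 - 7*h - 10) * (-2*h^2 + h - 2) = 6*h^4 + 11*h^3 + 19*h^2 + 4*h + 20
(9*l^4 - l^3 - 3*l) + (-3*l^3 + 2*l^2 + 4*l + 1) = 9*l^4 - 4*l^3 + 2*l^2 + l + 1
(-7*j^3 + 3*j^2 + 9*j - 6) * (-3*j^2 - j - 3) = 21*j^5 - 2*j^4 - 9*j^3 - 21*j + 18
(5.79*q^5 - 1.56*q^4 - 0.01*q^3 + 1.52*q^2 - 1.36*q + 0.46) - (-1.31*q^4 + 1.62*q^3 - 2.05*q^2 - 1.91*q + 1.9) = 5.79*q^5 - 0.25*q^4 - 1.63*q^3 + 3.57*q^2 + 0.55*q - 1.44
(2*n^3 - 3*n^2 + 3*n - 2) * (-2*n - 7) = -4*n^4 - 8*n^3 + 15*n^2 - 17*n + 14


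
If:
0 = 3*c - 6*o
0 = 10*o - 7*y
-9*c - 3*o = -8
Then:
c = 16/21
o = 8/21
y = 80/147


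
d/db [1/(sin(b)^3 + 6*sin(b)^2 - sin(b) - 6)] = (-3*sin(b)^2 - 12*sin(b) + 1)/((sin(b) + 6)^2*cos(b)^3)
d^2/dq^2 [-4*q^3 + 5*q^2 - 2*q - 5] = 10 - 24*q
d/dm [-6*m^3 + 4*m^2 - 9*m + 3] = -18*m^2 + 8*m - 9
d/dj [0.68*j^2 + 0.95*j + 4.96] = 1.36*j + 0.95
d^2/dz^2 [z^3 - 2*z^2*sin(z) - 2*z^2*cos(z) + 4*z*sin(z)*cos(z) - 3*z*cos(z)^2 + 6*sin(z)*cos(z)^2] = 2*sqrt(2)*z^2*sin(z + pi/4) - 8*z*sin(2*z) + 6*z*cos(2*z) - 8*sqrt(2)*z*cos(z + pi/4) + 6*z - 11*sin(z)/2 + 6*sin(2*z) - 27*sin(3*z)/2 - 4*cos(z) + 8*cos(2*z)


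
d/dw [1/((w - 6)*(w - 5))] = (11 - 2*w)/(w^4 - 22*w^3 + 181*w^2 - 660*w + 900)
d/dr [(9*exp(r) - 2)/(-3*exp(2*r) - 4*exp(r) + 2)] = (27*exp(2*r) - 12*exp(r) + 10)*exp(r)/(9*exp(4*r) + 24*exp(3*r) + 4*exp(2*r) - 16*exp(r) + 4)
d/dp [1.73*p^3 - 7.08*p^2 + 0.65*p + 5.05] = 5.19*p^2 - 14.16*p + 0.65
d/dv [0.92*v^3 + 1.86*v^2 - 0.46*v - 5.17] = 2.76*v^2 + 3.72*v - 0.46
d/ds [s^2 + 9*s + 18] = 2*s + 9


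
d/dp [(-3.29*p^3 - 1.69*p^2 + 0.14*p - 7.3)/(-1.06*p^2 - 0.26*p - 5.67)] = (3.4874*p^4 + 1.7108*p^3 + 56.5507*p^2 + 3.6886*p - 2.6918)/(1.1236*p^4 + 0.5512*p^3 + 12.088*p^2 + 2.9484*p + 32.1489)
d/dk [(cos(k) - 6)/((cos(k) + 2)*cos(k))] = (sin(k) - 12*sin(k)/cos(k)^2 - 12*tan(k))/(cos(k) + 2)^2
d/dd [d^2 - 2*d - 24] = 2*d - 2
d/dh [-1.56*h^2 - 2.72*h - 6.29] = -3.12*h - 2.72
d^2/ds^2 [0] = 0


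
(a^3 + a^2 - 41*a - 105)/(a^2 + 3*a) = a - 2 - 35/a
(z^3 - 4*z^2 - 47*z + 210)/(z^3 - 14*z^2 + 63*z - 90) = (z + 7)/(z - 3)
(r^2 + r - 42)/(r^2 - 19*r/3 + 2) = 3*(r + 7)/(3*r - 1)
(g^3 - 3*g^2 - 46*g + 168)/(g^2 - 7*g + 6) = (g^2 + 3*g - 28)/(g - 1)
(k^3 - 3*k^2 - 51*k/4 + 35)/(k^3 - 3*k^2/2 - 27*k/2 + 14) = (k - 5/2)/(k - 1)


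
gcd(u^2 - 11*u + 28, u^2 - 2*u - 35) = u - 7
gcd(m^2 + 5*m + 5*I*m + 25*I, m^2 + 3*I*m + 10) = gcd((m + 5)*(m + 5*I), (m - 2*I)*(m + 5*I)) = m + 5*I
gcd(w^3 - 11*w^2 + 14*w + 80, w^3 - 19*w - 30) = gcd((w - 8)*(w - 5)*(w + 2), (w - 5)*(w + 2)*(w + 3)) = w^2 - 3*w - 10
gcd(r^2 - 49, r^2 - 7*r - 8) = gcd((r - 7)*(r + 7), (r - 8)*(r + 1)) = 1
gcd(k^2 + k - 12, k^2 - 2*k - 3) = k - 3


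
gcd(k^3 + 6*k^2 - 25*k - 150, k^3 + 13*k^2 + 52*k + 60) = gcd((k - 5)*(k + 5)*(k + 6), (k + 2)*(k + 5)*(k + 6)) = k^2 + 11*k + 30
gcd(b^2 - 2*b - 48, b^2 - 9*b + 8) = b - 8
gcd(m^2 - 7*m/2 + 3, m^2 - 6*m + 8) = m - 2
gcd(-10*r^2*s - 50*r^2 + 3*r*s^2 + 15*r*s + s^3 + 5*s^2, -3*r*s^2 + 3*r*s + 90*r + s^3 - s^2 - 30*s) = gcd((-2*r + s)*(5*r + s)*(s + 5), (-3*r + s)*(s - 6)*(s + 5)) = s + 5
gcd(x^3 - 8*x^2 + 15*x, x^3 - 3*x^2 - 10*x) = x^2 - 5*x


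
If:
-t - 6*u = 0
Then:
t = -6*u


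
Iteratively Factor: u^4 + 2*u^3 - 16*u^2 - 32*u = (u)*(u^3 + 2*u^2 - 16*u - 32) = u*(u + 4)*(u^2 - 2*u - 8) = u*(u - 4)*(u + 4)*(u + 2)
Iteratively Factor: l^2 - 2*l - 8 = (l - 4)*(l + 2)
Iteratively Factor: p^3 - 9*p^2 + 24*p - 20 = (p - 5)*(p^2 - 4*p + 4) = (p - 5)*(p - 2)*(p - 2)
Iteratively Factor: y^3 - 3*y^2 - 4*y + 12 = (y - 3)*(y^2 - 4) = (y - 3)*(y - 2)*(y + 2)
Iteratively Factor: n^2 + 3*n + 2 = (n + 2)*(n + 1)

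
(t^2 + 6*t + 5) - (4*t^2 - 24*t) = -3*t^2 + 30*t + 5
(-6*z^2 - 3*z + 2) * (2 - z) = 6*z^3 - 9*z^2 - 8*z + 4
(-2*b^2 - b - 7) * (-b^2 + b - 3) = 2*b^4 - b^3 + 12*b^2 - 4*b + 21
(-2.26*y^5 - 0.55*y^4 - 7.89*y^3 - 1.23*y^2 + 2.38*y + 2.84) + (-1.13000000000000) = -2.26*y^5 - 0.55*y^4 - 7.89*y^3 - 1.23*y^2 + 2.38*y + 1.71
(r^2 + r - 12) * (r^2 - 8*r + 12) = r^4 - 7*r^3 - 8*r^2 + 108*r - 144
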